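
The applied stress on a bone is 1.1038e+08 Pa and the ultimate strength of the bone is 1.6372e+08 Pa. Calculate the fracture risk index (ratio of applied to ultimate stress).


FRI = applied / ultimate
FRI = 1.1038e+08 / 1.6372e+08
FRI = 0.6742


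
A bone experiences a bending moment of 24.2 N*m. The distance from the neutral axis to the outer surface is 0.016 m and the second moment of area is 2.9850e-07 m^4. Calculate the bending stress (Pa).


sigma = M * c / I
sigma = 24.2 * 0.016 / 2.9850e-07
M * c = 0.3872
sigma = 1.2972e+06


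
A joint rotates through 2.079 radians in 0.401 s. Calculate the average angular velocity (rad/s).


omega = delta_theta / delta_t
omega = 2.079 / 0.401
omega = 5.1845


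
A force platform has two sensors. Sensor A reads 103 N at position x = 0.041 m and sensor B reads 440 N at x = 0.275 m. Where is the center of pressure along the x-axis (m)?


COP_x = (F1*x1 + F2*x2) / (F1 + F2)
COP_x = (103*0.041 + 440*0.275) / (103 + 440)
Numerator = 125.2230
Denominator = 543
COP_x = 0.2306


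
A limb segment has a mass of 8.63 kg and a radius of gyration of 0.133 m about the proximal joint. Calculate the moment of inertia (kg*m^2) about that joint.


I = m * k^2
I = 8.63 * 0.133^2
k^2 = 0.0177
I = 0.1527


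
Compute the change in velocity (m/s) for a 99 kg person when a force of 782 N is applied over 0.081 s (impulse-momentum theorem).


J = F * dt = 782 * 0.081 = 63.3420 N*s
delta_v = J / m
delta_v = 63.3420 / 99
delta_v = 0.6398


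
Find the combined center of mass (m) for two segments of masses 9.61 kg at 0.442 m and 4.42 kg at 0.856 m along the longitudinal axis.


COM = (m1*x1 + m2*x2) / (m1 + m2)
COM = (9.61*0.442 + 4.42*0.856) / (9.61 + 4.42)
Numerator = 8.0311
Denominator = 14.0300
COM = 0.5724


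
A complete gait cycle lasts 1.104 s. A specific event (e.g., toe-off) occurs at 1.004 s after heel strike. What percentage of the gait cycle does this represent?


pct = (event_time / cycle_time) * 100
pct = (1.004 / 1.104) * 100
ratio = 0.9094
pct = 90.9420


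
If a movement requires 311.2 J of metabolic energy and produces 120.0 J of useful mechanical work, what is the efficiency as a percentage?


eta = (W_mech / E_meta) * 100
eta = (120.0 / 311.2) * 100
ratio = 0.3856
eta = 38.5604


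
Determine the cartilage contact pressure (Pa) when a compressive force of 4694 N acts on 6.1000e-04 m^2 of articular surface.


P = F / A
P = 4694 / 6.1000e-04
P = 7.6951e+06


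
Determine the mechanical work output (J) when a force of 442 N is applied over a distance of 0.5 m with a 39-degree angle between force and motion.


W = F * d * cos(theta)
theta = 39 deg = 0.6807 rad
cos(theta) = 0.7771
W = 442 * 0.5 * 0.7771
W = 171.7493


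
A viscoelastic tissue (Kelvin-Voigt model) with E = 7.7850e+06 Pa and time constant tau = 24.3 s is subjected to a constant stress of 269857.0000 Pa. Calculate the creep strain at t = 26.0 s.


epsilon(t) = (sigma/E) * (1 - exp(-t/tau))
sigma/E = 269857.0000 / 7.7850e+06 = 0.0347
exp(-t/tau) = exp(-26.0 / 24.3) = 0.3430
epsilon = 0.0347 * (1 - 0.3430)
epsilon = 0.0228


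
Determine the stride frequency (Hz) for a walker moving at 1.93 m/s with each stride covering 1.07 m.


f = v / stride_length
f = 1.93 / 1.07
f = 1.8037


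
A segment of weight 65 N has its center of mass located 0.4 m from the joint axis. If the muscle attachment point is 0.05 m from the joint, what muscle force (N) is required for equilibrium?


F_muscle = W * d_load / d_muscle
F_muscle = 65 * 0.4 / 0.05
Numerator = 26.0000
F_muscle = 520.0000


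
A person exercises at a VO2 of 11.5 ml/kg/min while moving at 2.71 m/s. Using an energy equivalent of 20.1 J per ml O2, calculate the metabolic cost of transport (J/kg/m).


Power per kg = VO2 * 20.1 / 60
Power per kg = 11.5 * 20.1 / 60 = 3.8525 W/kg
Cost = power_per_kg / speed
Cost = 3.8525 / 2.71
Cost = 1.4216


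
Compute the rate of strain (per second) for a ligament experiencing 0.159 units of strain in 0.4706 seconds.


strain_rate = delta_strain / delta_t
strain_rate = 0.159 / 0.4706
strain_rate = 0.3379


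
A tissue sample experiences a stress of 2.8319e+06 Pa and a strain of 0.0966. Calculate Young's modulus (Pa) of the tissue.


E = stress / strain
E = 2.8319e+06 / 0.0966
E = 2.9316e+07


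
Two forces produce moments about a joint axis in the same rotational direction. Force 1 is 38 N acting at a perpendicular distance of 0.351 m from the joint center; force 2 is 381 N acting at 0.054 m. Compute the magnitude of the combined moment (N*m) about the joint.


M = F1 * d1 + F2 * d2
M = 38 * 0.351 + 381 * 0.054
M = 13.3380 + 20.5740
M = 33.9120


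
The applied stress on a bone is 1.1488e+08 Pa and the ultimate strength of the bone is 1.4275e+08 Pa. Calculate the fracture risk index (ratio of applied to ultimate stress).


FRI = applied / ultimate
FRI = 1.1488e+08 / 1.4275e+08
FRI = 0.8048


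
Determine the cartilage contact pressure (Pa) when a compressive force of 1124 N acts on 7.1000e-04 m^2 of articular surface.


P = F / A
P = 1124 / 7.1000e-04
P = 1.5831e+06


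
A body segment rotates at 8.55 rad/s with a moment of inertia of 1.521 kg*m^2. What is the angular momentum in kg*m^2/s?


L = I * omega
L = 1.521 * 8.55
L = 13.0046


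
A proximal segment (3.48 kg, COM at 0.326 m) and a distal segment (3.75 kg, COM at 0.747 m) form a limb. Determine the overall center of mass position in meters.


COM = (m1*x1 + m2*x2) / (m1 + m2)
COM = (3.48*0.326 + 3.75*0.747) / (3.48 + 3.75)
Numerator = 3.9357
Denominator = 7.2300
COM = 0.5444


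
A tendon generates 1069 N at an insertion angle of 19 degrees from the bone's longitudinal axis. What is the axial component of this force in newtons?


F_eff = F_tendon * cos(theta)
theta = 19 deg = 0.3316 rad
cos(theta) = 0.9455
F_eff = 1069 * 0.9455
F_eff = 1010.7594


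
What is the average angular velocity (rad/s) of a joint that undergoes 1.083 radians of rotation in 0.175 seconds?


omega = delta_theta / delta_t
omega = 1.083 / 0.175
omega = 6.1886


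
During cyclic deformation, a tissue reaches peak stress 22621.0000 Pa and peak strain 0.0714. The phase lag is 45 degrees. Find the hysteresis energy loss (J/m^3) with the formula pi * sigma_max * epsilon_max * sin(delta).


E_loss = pi * sigma_max * epsilon_max * sin(delta)
delta = 45 deg = 0.7854 rad
sin(delta) = 0.7071
E_loss = pi * 22621.0000 * 0.0714 * 0.7071
E_loss = 3587.9376


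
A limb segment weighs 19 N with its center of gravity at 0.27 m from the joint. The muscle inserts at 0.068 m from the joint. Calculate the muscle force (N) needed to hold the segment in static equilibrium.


F_muscle = W * d_load / d_muscle
F_muscle = 19 * 0.27 / 0.068
Numerator = 5.1300
F_muscle = 75.4412


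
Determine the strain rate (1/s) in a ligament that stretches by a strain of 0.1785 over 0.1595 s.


strain_rate = delta_strain / delta_t
strain_rate = 0.1785 / 0.1595
strain_rate = 1.1191


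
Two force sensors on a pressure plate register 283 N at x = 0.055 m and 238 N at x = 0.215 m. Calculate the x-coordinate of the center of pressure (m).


COP_x = (F1*x1 + F2*x2) / (F1 + F2)
COP_x = (283*0.055 + 238*0.215) / (283 + 238)
Numerator = 66.7350
Denominator = 521
COP_x = 0.1281


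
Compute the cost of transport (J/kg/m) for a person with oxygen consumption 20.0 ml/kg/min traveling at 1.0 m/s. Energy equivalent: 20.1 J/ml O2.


Power per kg = VO2 * 20.1 / 60
Power per kg = 20.0 * 20.1 / 60 = 6.7000 W/kg
Cost = power_per_kg / speed
Cost = 6.7000 / 1.0
Cost = 6.7000


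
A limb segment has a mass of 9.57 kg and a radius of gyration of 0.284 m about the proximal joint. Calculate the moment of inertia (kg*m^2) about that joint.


I = m * k^2
I = 9.57 * 0.284^2
k^2 = 0.0807
I = 0.7719


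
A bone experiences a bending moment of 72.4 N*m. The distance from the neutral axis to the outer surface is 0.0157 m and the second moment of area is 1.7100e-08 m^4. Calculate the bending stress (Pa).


sigma = M * c / I
sigma = 72.4 * 0.0157 / 1.7100e-08
M * c = 1.1367
sigma = 6.6473e+07


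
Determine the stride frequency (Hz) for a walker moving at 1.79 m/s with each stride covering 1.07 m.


f = v / stride_length
f = 1.79 / 1.07
f = 1.6729


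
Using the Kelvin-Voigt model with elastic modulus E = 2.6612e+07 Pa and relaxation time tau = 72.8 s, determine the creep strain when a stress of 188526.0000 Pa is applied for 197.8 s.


epsilon(t) = (sigma/E) * (1 - exp(-t/tau))
sigma/E = 188526.0000 / 2.6612e+07 = 0.0071
exp(-t/tau) = exp(-197.8 / 72.8) = 0.0661
epsilon = 0.0071 * (1 - 0.0661)
epsilon = 0.0066


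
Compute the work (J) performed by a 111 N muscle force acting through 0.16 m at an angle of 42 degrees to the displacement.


W = F * d * cos(theta)
theta = 42 deg = 0.7330 rad
cos(theta) = 0.7431
W = 111 * 0.16 * 0.7431
W = 13.1983


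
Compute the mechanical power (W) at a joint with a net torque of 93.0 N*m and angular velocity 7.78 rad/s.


P = M * omega
P = 93.0 * 7.78
P = 723.5400


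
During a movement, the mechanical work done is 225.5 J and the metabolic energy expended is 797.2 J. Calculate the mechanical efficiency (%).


eta = (W_mech / E_meta) * 100
eta = (225.5 / 797.2) * 100
ratio = 0.2829
eta = 28.2865


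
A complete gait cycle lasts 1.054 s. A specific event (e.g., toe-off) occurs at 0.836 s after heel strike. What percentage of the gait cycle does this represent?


pct = (event_time / cycle_time) * 100
pct = (0.836 / 1.054) * 100
ratio = 0.7932
pct = 79.3169


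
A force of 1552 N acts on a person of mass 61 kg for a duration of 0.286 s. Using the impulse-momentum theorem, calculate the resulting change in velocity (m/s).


J = F * dt = 1552 * 0.286 = 443.8720 N*s
delta_v = J / m
delta_v = 443.8720 / 61
delta_v = 7.2766


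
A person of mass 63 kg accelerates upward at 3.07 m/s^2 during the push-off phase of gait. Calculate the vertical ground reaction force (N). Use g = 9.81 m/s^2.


GRF = m * (g + a)
GRF = 63 * (9.81 + 3.07)
GRF = 63 * 12.8800
GRF = 811.4400


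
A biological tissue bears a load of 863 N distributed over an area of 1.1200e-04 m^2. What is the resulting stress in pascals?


stress = F / A
stress = 863 / 1.1200e-04
stress = 7.7054e+06


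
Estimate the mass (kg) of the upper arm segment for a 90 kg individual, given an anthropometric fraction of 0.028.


m_segment = body_mass * fraction
m_segment = 90 * 0.028
m_segment = 2.5200


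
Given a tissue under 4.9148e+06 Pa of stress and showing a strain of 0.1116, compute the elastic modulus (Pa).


E = stress / strain
E = 4.9148e+06 / 0.1116
E = 4.4039e+07


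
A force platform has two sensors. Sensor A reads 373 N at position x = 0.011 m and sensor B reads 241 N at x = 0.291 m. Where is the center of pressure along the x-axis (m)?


COP_x = (F1*x1 + F2*x2) / (F1 + F2)
COP_x = (373*0.011 + 241*0.291) / (373 + 241)
Numerator = 74.2340
Denominator = 614
COP_x = 0.1209


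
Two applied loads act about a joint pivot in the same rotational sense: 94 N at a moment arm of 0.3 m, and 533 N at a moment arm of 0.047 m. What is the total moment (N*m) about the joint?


M = F1 * d1 + F2 * d2
M = 94 * 0.3 + 533 * 0.047
M = 28.2000 + 25.0510
M = 53.2510


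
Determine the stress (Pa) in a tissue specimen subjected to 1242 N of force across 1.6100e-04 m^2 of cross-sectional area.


stress = F / A
stress = 1242 / 1.6100e-04
stress = 7.7143e+06


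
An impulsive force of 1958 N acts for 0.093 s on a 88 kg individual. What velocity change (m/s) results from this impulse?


J = F * dt = 1958 * 0.093 = 182.0940 N*s
delta_v = J / m
delta_v = 182.0940 / 88
delta_v = 2.0692


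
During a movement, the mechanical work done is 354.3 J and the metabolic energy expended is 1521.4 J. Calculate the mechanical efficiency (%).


eta = (W_mech / E_meta) * 100
eta = (354.3 / 1521.4) * 100
ratio = 0.2329
eta = 23.2878


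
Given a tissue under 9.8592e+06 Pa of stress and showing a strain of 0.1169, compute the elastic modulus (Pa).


E = stress / strain
E = 9.8592e+06 / 0.1169
E = 8.4339e+07


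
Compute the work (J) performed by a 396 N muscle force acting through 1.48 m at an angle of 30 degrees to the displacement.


W = F * d * cos(theta)
theta = 30 deg = 0.5236 rad
cos(theta) = 0.8660
W = 396 * 1.48 * 0.8660
W = 507.5602


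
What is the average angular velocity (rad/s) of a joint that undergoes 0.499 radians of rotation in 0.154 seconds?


omega = delta_theta / delta_t
omega = 0.499 / 0.154
omega = 3.2403


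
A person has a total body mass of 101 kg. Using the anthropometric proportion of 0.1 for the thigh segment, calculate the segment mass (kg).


m_segment = body_mass * fraction
m_segment = 101 * 0.1
m_segment = 10.1000


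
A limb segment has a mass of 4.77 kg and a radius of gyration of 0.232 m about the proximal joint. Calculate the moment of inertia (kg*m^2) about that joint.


I = m * k^2
I = 4.77 * 0.232^2
k^2 = 0.0538
I = 0.2567


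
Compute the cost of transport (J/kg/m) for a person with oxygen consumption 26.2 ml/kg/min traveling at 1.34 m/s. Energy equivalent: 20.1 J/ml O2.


Power per kg = VO2 * 20.1 / 60
Power per kg = 26.2 * 20.1 / 60 = 8.7770 W/kg
Cost = power_per_kg / speed
Cost = 8.7770 / 1.34
Cost = 6.5500


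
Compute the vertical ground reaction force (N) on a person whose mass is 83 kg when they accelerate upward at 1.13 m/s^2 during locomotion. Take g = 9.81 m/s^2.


GRF = m * (g + a)
GRF = 83 * (9.81 + 1.13)
GRF = 83 * 10.9400
GRF = 908.0200


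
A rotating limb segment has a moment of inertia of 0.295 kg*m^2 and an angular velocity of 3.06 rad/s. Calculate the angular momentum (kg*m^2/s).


L = I * omega
L = 0.295 * 3.06
L = 0.9027


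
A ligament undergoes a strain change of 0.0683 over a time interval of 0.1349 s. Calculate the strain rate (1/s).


strain_rate = delta_strain / delta_t
strain_rate = 0.0683 / 0.1349
strain_rate = 0.5063


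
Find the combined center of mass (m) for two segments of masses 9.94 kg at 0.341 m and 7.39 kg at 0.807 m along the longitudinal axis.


COM = (m1*x1 + m2*x2) / (m1 + m2)
COM = (9.94*0.341 + 7.39*0.807) / (9.94 + 7.39)
Numerator = 9.3533
Denominator = 17.3300
COM = 0.5397


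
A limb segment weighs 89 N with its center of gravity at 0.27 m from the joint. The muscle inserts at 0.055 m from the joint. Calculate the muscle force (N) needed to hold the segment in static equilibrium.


F_muscle = W * d_load / d_muscle
F_muscle = 89 * 0.27 / 0.055
Numerator = 24.0300
F_muscle = 436.9091


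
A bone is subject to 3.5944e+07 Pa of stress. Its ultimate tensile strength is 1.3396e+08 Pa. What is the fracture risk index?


FRI = applied / ultimate
FRI = 3.5944e+07 / 1.3396e+08
FRI = 0.2683


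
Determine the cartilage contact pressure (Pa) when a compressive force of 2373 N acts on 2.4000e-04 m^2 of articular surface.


P = F / A
P = 2373 / 2.4000e-04
P = 9.8875e+06


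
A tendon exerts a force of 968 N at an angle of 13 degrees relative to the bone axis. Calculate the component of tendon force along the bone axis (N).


F_eff = F_tendon * cos(theta)
theta = 13 deg = 0.2269 rad
cos(theta) = 0.9744
F_eff = 968 * 0.9744
F_eff = 943.1902


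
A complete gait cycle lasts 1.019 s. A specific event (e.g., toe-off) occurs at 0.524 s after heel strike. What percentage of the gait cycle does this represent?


pct = (event_time / cycle_time) * 100
pct = (0.524 / 1.019) * 100
ratio = 0.5142
pct = 51.4230


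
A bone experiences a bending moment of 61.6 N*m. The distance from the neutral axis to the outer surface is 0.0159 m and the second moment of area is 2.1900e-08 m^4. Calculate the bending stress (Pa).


sigma = M * c / I
sigma = 61.6 * 0.0159 / 2.1900e-08
M * c = 0.9794
sigma = 4.4723e+07


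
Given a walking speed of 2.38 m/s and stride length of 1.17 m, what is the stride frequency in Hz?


f = v / stride_length
f = 2.38 / 1.17
f = 2.0342


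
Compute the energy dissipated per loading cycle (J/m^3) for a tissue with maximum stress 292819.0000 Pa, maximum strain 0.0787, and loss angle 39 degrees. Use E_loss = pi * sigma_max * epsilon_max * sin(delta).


E_loss = pi * sigma_max * epsilon_max * sin(delta)
delta = 39 deg = 0.6807 rad
sin(delta) = 0.6293
E_loss = pi * 292819.0000 * 0.0787 * 0.6293
E_loss = 45561.2533


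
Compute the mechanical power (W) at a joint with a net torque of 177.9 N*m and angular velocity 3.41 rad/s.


P = M * omega
P = 177.9 * 3.41
P = 606.6390


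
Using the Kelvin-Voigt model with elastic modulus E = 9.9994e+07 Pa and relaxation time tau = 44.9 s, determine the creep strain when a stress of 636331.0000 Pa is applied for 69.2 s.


epsilon(t) = (sigma/E) * (1 - exp(-t/tau))
sigma/E = 636331.0000 / 9.9994e+07 = 0.0064
exp(-t/tau) = exp(-69.2 / 44.9) = 0.2141
epsilon = 0.0064 * (1 - 0.2141)
epsilon = 0.0050


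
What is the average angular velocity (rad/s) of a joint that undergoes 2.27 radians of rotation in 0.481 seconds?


omega = delta_theta / delta_t
omega = 2.27 / 0.481
omega = 4.7193


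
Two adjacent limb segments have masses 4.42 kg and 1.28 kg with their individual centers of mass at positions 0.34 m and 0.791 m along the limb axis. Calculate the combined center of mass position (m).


COM = (m1*x1 + m2*x2) / (m1 + m2)
COM = (4.42*0.34 + 1.28*0.791) / (4.42 + 1.28)
Numerator = 2.5153
Denominator = 5.7000
COM = 0.4413


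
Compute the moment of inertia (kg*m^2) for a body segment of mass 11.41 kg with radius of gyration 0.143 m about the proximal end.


I = m * k^2
I = 11.41 * 0.143^2
k^2 = 0.0204
I = 0.2333


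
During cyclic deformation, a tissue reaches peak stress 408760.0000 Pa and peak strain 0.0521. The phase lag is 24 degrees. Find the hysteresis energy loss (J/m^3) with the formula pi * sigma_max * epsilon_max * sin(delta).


E_loss = pi * sigma_max * epsilon_max * sin(delta)
delta = 24 deg = 0.4189 rad
sin(delta) = 0.4067
E_loss = pi * 408760.0000 * 0.0521 * 0.4067
E_loss = 27212.5529


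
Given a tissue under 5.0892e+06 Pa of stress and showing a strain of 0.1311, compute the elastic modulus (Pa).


E = stress / strain
E = 5.0892e+06 / 0.1311
E = 3.8819e+07


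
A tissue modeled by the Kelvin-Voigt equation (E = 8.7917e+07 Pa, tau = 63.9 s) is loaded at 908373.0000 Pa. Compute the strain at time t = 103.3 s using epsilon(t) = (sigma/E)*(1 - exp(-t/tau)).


epsilon(t) = (sigma/E) * (1 - exp(-t/tau))
sigma/E = 908373.0000 / 8.7917e+07 = 0.0103
exp(-t/tau) = exp(-103.3 / 63.9) = 0.1986
epsilon = 0.0103 * (1 - 0.1986)
epsilon = 0.0083


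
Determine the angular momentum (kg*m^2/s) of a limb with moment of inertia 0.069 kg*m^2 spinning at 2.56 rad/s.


L = I * omega
L = 0.069 * 2.56
L = 0.1766


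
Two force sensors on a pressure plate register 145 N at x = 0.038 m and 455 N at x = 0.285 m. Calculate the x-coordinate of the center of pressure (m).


COP_x = (F1*x1 + F2*x2) / (F1 + F2)
COP_x = (145*0.038 + 455*0.285) / (145 + 455)
Numerator = 135.1850
Denominator = 600
COP_x = 0.2253


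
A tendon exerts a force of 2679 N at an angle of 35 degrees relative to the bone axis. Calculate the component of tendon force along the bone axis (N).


F_eff = F_tendon * cos(theta)
theta = 35 deg = 0.6109 rad
cos(theta) = 0.8192
F_eff = 2679 * 0.8192
F_eff = 2194.5083


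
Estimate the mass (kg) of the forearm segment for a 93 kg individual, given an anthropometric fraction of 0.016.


m_segment = body_mass * fraction
m_segment = 93 * 0.016
m_segment = 1.4880


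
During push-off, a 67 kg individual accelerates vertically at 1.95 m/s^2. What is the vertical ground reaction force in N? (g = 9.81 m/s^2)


GRF = m * (g + a)
GRF = 67 * (9.81 + 1.95)
GRF = 67 * 11.7600
GRF = 787.9200


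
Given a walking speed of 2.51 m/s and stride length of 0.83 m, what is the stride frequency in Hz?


f = v / stride_length
f = 2.51 / 0.83
f = 3.0241


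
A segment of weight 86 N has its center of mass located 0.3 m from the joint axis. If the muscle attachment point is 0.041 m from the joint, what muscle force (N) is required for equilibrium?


F_muscle = W * d_load / d_muscle
F_muscle = 86 * 0.3 / 0.041
Numerator = 25.8000
F_muscle = 629.2683


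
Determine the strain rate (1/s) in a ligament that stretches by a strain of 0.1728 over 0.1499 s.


strain_rate = delta_strain / delta_t
strain_rate = 0.1728 / 0.1499
strain_rate = 1.1528


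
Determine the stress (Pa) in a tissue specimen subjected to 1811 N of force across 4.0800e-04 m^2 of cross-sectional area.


stress = F / A
stress = 1811 / 4.0800e-04
stress = 4.4387e+06


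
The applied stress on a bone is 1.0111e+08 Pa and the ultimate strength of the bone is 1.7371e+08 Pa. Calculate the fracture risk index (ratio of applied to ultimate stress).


FRI = applied / ultimate
FRI = 1.0111e+08 / 1.7371e+08
FRI = 0.5821


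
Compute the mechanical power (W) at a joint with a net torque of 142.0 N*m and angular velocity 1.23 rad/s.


P = M * omega
P = 142.0 * 1.23
P = 174.6600


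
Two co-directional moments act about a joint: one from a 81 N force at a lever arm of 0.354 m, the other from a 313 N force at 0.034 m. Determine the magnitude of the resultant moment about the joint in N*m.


M = F1 * d1 + F2 * d2
M = 81 * 0.354 + 313 * 0.034
M = 28.6740 + 10.6420
M = 39.3160


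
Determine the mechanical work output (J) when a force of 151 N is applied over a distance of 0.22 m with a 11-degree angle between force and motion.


W = F * d * cos(theta)
theta = 11 deg = 0.1920 rad
cos(theta) = 0.9816
W = 151 * 0.22 * 0.9816
W = 32.6097


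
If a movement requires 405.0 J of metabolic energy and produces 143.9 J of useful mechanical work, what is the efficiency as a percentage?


eta = (W_mech / E_meta) * 100
eta = (143.9 / 405.0) * 100
ratio = 0.3553
eta = 35.5309


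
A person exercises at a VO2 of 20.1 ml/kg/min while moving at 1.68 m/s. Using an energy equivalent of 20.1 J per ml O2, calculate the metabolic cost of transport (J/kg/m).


Power per kg = VO2 * 20.1 / 60
Power per kg = 20.1 * 20.1 / 60 = 6.7335 W/kg
Cost = power_per_kg / speed
Cost = 6.7335 / 1.68
Cost = 4.0080


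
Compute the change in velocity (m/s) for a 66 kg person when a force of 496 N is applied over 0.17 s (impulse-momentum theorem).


J = F * dt = 496 * 0.17 = 84.3200 N*s
delta_v = J / m
delta_v = 84.3200 / 66
delta_v = 1.2776


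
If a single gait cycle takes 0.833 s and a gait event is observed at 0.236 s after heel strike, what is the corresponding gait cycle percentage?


pct = (event_time / cycle_time) * 100
pct = (0.236 / 0.833) * 100
ratio = 0.2833
pct = 28.3313


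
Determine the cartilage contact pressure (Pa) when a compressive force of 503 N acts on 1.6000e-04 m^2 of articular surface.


P = F / A
P = 503 / 1.6000e-04
P = 3.1437e+06


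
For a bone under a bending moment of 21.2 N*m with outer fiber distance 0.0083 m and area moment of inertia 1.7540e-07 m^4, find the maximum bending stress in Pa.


sigma = M * c / I
sigma = 21.2 * 0.0083 / 1.7540e-07
M * c = 0.1760
sigma = 1.0032e+06


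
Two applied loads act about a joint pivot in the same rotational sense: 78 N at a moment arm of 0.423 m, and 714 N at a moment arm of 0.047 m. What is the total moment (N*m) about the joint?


M = F1 * d1 + F2 * d2
M = 78 * 0.423 + 714 * 0.047
M = 32.9940 + 33.5580
M = 66.5520


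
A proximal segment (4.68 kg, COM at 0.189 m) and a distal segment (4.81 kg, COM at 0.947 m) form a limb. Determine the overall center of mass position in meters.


COM = (m1*x1 + m2*x2) / (m1 + m2)
COM = (4.68*0.189 + 4.81*0.947) / (4.68 + 4.81)
Numerator = 5.4396
Denominator = 9.4900
COM = 0.5732


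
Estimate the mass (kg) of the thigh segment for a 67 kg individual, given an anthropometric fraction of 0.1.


m_segment = body_mass * fraction
m_segment = 67 * 0.1
m_segment = 6.7000


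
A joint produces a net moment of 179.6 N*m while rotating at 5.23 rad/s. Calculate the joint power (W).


P = M * omega
P = 179.6 * 5.23
P = 939.3080


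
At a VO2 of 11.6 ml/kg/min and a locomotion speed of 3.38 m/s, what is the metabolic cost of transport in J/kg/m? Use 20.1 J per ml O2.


Power per kg = VO2 * 20.1 / 60
Power per kg = 11.6 * 20.1 / 60 = 3.8860 W/kg
Cost = power_per_kg / speed
Cost = 3.8860 / 3.38
Cost = 1.1497


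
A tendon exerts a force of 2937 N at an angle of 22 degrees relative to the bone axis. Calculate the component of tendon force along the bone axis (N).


F_eff = F_tendon * cos(theta)
theta = 22 deg = 0.3840 rad
cos(theta) = 0.9272
F_eff = 2937 * 0.9272
F_eff = 2723.1390


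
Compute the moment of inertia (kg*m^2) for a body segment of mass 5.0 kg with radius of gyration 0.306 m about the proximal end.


I = m * k^2
I = 5.0 * 0.306^2
k^2 = 0.0936
I = 0.4682


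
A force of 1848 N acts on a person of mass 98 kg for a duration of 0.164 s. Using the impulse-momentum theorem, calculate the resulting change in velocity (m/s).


J = F * dt = 1848 * 0.164 = 303.0720 N*s
delta_v = J / m
delta_v = 303.0720 / 98
delta_v = 3.0926


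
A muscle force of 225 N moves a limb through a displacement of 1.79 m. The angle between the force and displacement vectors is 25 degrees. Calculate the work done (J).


W = F * d * cos(theta)
theta = 25 deg = 0.4363 rad
cos(theta) = 0.9063
W = 225 * 1.79 * 0.9063
W = 365.0155


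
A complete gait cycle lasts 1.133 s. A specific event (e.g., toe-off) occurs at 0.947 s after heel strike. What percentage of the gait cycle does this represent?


pct = (event_time / cycle_time) * 100
pct = (0.947 / 1.133) * 100
ratio = 0.8358
pct = 83.5834


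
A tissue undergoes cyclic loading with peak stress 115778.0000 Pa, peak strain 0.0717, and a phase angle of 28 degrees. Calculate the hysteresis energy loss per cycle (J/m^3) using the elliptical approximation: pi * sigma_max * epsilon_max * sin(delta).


E_loss = pi * sigma_max * epsilon_max * sin(delta)
delta = 28 deg = 0.4887 rad
sin(delta) = 0.4695
E_loss = pi * 115778.0000 * 0.0717 * 0.4695
E_loss = 12243.4655


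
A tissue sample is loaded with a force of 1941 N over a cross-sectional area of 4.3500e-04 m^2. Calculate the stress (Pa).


stress = F / A
stress = 1941 / 4.3500e-04
stress = 4.4621e+06


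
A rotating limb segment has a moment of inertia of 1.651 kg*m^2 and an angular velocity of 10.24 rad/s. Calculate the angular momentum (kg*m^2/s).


L = I * omega
L = 1.651 * 10.24
L = 16.9062


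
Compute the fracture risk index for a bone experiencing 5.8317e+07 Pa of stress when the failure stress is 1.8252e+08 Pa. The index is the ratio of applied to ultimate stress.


FRI = applied / ultimate
FRI = 5.8317e+07 / 1.8252e+08
FRI = 0.3195


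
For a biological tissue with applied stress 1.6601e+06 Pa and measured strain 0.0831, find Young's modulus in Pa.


E = stress / strain
E = 1.6601e+06 / 0.0831
E = 1.9977e+07


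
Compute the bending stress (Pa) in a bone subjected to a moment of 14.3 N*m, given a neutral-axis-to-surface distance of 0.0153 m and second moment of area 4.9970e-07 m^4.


sigma = M * c / I
sigma = 14.3 * 0.0153 / 4.9970e-07
M * c = 0.2188
sigma = 437842.7056


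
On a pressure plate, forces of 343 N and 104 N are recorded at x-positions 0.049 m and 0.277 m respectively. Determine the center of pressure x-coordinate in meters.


COP_x = (F1*x1 + F2*x2) / (F1 + F2)
COP_x = (343*0.049 + 104*0.277) / (343 + 104)
Numerator = 45.6150
Denominator = 447
COP_x = 0.1020


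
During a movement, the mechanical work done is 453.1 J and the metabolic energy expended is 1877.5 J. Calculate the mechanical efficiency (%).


eta = (W_mech / E_meta) * 100
eta = (453.1 / 1877.5) * 100
ratio = 0.2413
eta = 24.1332


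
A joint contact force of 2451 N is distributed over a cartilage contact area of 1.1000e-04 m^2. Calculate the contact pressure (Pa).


P = F / A
P = 2451 / 1.1000e-04
P = 2.2282e+07


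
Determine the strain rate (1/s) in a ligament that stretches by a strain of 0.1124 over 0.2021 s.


strain_rate = delta_strain / delta_t
strain_rate = 0.1124 / 0.2021
strain_rate = 0.5562


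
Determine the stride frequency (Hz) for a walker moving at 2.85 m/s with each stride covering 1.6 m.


f = v / stride_length
f = 2.85 / 1.6
f = 1.7812


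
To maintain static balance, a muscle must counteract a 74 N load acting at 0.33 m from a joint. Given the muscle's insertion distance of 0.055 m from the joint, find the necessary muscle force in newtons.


F_muscle = W * d_load / d_muscle
F_muscle = 74 * 0.33 / 0.055
Numerator = 24.4200
F_muscle = 444.0000


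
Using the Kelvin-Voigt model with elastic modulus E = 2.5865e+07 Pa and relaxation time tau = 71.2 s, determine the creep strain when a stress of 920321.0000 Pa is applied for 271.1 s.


epsilon(t) = (sigma/E) * (1 - exp(-t/tau))
sigma/E = 920321.0000 / 2.5865e+07 = 0.0356
exp(-t/tau) = exp(-271.1 / 71.2) = 0.0222
epsilon = 0.0356 * (1 - 0.0222)
epsilon = 0.0348


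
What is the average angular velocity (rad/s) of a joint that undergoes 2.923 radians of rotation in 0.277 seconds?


omega = delta_theta / delta_t
omega = 2.923 / 0.277
omega = 10.5523


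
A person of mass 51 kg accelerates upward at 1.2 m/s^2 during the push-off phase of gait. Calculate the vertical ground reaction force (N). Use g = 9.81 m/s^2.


GRF = m * (g + a)
GRF = 51 * (9.81 + 1.2)
GRF = 51 * 11.0100
GRF = 561.5100


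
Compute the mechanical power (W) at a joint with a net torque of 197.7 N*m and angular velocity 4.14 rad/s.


P = M * omega
P = 197.7 * 4.14
P = 818.4780


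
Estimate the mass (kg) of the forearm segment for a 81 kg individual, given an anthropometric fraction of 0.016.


m_segment = body_mass * fraction
m_segment = 81 * 0.016
m_segment = 1.2960


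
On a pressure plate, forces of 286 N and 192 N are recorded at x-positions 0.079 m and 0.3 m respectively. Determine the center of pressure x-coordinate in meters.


COP_x = (F1*x1 + F2*x2) / (F1 + F2)
COP_x = (286*0.079 + 192*0.3) / (286 + 192)
Numerator = 80.1940
Denominator = 478
COP_x = 0.1678


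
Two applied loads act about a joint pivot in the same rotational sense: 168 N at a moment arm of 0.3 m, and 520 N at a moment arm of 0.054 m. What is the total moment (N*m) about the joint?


M = F1 * d1 + F2 * d2
M = 168 * 0.3 + 520 * 0.054
M = 50.4000 + 28.0800
M = 78.4800


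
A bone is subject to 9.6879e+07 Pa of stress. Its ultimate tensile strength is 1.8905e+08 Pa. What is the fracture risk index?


FRI = applied / ultimate
FRI = 9.6879e+07 / 1.8905e+08
FRI = 0.5125


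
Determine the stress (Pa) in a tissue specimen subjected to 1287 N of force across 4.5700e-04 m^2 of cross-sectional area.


stress = F / A
stress = 1287 / 4.5700e-04
stress = 2.8162e+06


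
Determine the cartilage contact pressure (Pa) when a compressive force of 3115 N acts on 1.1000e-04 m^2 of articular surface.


P = F / A
P = 3115 / 1.1000e-04
P = 2.8318e+07


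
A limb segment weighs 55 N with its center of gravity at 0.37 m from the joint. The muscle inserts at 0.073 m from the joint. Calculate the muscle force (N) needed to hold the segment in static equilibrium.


F_muscle = W * d_load / d_muscle
F_muscle = 55 * 0.37 / 0.073
Numerator = 20.3500
F_muscle = 278.7671


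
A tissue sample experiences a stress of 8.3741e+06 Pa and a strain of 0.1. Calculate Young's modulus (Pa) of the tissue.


E = stress / strain
E = 8.3741e+06 / 0.1
E = 8.3741e+07


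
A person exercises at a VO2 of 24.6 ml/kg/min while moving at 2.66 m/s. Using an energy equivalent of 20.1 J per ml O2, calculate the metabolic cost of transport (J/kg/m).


Power per kg = VO2 * 20.1 / 60
Power per kg = 24.6 * 20.1 / 60 = 8.2410 W/kg
Cost = power_per_kg / speed
Cost = 8.2410 / 2.66
Cost = 3.0981


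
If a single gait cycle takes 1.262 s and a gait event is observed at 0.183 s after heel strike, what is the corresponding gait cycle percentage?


pct = (event_time / cycle_time) * 100
pct = (0.183 / 1.262) * 100
ratio = 0.1450
pct = 14.5008


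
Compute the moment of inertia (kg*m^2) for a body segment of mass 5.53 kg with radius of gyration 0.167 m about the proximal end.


I = m * k^2
I = 5.53 * 0.167^2
k^2 = 0.0279
I = 0.1542


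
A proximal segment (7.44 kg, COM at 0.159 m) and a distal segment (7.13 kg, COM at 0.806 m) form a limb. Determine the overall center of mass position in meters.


COM = (m1*x1 + m2*x2) / (m1 + m2)
COM = (7.44*0.159 + 7.13*0.806) / (7.44 + 7.13)
Numerator = 6.9297
Denominator = 14.5700
COM = 0.4756


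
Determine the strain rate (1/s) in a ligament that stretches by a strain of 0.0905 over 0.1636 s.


strain_rate = delta_strain / delta_t
strain_rate = 0.0905 / 0.1636
strain_rate = 0.5532


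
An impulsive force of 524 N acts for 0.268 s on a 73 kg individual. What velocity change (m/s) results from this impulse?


J = F * dt = 524 * 0.268 = 140.4320 N*s
delta_v = J / m
delta_v = 140.4320 / 73
delta_v = 1.9237


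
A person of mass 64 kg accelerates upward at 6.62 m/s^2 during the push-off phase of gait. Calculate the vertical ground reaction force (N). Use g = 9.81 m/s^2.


GRF = m * (g + a)
GRF = 64 * (9.81 + 6.62)
GRF = 64 * 16.4300
GRF = 1051.5200


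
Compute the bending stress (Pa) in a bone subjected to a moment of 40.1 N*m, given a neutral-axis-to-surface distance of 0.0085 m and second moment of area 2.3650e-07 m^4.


sigma = M * c / I
sigma = 40.1 * 0.0085 / 2.3650e-07
M * c = 0.3409
sigma = 1.4412e+06


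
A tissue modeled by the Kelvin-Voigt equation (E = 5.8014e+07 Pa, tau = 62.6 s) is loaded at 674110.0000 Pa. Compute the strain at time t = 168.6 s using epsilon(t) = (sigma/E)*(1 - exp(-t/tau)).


epsilon(t) = (sigma/E) * (1 - exp(-t/tau))
sigma/E = 674110.0000 / 5.8014e+07 = 0.0116
exp(-t/tau) = exp(-168.6 / 62.6) = 0.0677
epsilon = 0.0116 * (1 - 0.0677)
epsilon = 0.0108


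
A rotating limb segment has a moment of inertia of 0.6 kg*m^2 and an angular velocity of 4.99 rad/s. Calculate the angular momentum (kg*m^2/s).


L = I * omega
L = 0.6 * 4.99
L = 2.9940


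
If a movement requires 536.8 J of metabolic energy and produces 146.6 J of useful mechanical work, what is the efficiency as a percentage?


eta = (W_mech / E_meta) * 100
eta = (146.6 / 536.8) * 100
ratio = 0.2731
eta = 27.3100


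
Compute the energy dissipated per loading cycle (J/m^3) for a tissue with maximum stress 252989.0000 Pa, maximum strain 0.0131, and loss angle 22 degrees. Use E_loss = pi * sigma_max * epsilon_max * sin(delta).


E_loss = pi * sigma_max * epsilon_max * sin(delta)
delta = 22 deg = 0.3840 rad
sin(delta) = 0.3746
E_loss = pi * 252989.0000 * 0.0131 * 0.3746
E_loss = 3900.3019


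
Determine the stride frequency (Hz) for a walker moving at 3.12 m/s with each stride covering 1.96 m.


f = v / stride_length
f = 3.12 / 1.96
f = 1.5918


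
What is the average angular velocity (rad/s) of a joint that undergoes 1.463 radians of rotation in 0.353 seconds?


omega = delta_theta / delta_t
omega = 1.463 / 0.353
omega = 4.1445


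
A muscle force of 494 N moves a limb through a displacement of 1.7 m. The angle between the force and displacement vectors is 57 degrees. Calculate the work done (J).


W = F * d * cos(theta)
theta = 57 deg = 0.9948 rad
cos(theta) = 0.5446
W = 494 * 1.7 * 0.5446
W = 457.3879


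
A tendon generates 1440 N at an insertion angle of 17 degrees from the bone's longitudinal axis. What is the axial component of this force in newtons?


F_eff = F_tendon * cos(theta)
theta = 17 deg = 0.2967 rad
cos(theta) = 0.9563
F_eff = 1440 * 0.9563
F_eff = 1377.0788


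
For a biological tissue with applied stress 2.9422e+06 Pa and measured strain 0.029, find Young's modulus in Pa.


E = stress / strain
E = 2.9422e+06 / 0.029
E = 1.0146e+08


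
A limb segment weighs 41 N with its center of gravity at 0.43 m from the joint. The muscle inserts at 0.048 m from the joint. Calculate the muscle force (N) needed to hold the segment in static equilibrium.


F_muscle = W * d_load / d_muscle
F_muscle = 41 * 0.43 / 0.048
Numerator = 17.6300
F_muscle = 367.2917


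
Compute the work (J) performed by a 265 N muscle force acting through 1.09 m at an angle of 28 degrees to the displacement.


W = F * d * cos(theta)
theta = 28 deg = 0.4887 rad
cos(theta) = 0.8829
W = 265 * 1.09 * 0.8829
W = 255.0394


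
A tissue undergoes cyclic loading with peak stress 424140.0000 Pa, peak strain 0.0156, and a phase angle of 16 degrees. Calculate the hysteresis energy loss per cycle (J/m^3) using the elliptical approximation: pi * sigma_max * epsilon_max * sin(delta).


E_loss = pi * sigma_max * epsilon_max * sin(delta)
delta = 16 deg = 0.2793 rad
sin(delta) = 0.2756
E_loss = pi * 424140.0000 * 0.0156 * 0.2756
E_loss = 5729.5667


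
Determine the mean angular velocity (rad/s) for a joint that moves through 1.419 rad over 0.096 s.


omega = delta_theta / delta_t
omega = 1.419 / 0.096
omega = 14.7812


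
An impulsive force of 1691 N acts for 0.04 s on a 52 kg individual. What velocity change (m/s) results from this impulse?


J = F * dt = 1691 * 0.04 = 67.6400 N*s
delta_v = J / m
delta_v = 67.6400 / 52
delta_v = 1.3008


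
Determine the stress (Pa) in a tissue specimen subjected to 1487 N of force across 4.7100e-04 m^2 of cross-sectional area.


stress = F / A
stress = 1487 / 4.7100e-04
stress = 3.1571e+06


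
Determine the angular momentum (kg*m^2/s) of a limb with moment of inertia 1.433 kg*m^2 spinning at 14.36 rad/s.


L = I * omega
L = 1.433 * 14.36
L = 20.5779


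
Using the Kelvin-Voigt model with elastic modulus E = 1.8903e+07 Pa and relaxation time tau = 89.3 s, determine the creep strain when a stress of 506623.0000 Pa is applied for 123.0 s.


epsilon(t) = (sigma/E) * (1 - exp(-t/tau))
sigma/E = 506623.0000 / 1.8903e+07 = 0.0268
exp(-t/tau) = exp(-123.0 / 89.3) = 0.2522
epsilon = 0.0268 * (1 - 0.2522)
epsilon = 0.0200


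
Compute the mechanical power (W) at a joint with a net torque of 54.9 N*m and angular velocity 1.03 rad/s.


P = M * omega
P = 54.9 * 1.03
P = 56.5470


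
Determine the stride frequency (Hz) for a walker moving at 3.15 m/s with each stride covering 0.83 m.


f = v / stride_length
f = 3.15 / 0.83
f = 3.7952


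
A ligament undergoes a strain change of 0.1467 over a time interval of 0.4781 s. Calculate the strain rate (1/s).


strain_rate = delta_strain / delta_t
strain_rate = 0.1467 / 0.4781
strain_rate = 0.3068


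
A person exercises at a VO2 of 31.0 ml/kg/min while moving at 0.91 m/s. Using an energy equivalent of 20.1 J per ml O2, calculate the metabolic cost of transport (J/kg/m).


Power per kg = VO2 * 20.1 / 60
Power per kg = 31.0 * 20.1 / 60 = 10.3850 W/kg
Cost = power_per_kg / speed
Cost = 10.3850 / 0.91
Cost = 11.4121


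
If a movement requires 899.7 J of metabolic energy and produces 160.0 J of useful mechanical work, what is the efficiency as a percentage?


eta = (W_mech / E_meta) * 100
eta = (160.0 / 899.7) * 100
ratio = 0.1778
eta = 17.7837


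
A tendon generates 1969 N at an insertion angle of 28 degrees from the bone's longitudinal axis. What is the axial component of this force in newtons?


F_eff = F_tendon * cos(theta)
theta = 28 deg = 0.4887 rad
cos(theta) = 0.8829
F_eff = 1969 * 0.8829
F_eff = 1738.5238


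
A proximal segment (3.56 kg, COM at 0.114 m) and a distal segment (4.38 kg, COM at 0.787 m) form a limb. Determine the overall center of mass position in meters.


COM = (m1*x1 + m2*x2) / (m1 + m2)
COM = (3.56*0.114 + 4.38*0.787) / (3.56 + 4.38)
Numerator = 3.8529
Denominator = 7.9400
COM = 0.4853
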